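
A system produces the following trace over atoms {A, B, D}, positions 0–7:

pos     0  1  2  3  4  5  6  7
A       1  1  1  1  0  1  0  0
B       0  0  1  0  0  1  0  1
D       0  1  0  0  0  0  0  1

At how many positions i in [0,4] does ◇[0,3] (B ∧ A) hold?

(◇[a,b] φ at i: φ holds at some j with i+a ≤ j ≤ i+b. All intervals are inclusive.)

5

Evaluate at each i in [0,4]:
  i=0: ✓ (witness j=2)
  i=1: ✓ (witness j=2)
  i=2: ✓ (witness j=2)
  i=3: ✓ (witness j=5)
  i=4: ✓ (witness j=5)
Positions where it holds: {0, 1, 2, 3, 4} → 5.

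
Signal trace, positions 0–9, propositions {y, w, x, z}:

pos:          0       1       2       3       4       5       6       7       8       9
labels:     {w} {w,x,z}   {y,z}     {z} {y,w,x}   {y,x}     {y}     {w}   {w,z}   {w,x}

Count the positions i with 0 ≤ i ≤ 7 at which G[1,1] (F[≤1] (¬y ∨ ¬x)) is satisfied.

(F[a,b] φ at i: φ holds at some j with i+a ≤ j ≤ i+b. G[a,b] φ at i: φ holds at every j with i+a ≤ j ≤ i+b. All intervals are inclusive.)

7

Evaluate at each i in [0,7]:
  i=0: ✓ (all of [1,1])
  i=1: ✓ (all of [2,2])
  i=2: ✓ (all of [3,3])
  i=3: ✗ (fails at j=4)
  i=4: ✓ (all of [5,5])
  i=5: ✓ (all of [6,6])
  i=6: ✓ (all of [7,7])
  i=7: ✓ (all of [8,8])
Positions where it holds: {0, 1, 2, 4, 5, 6, 7} → 7.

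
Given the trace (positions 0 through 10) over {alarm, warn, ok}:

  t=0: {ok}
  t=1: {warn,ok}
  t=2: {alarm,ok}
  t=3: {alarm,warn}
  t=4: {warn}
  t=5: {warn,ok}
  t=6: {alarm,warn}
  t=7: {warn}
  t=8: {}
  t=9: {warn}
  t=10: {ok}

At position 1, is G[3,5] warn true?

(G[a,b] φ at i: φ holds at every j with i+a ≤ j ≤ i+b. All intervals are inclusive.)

Check warn at every j in [4,6]:
  j=4: true
  j=5: true
  j=6: true
All positions satisfy it → formula holds.

Yes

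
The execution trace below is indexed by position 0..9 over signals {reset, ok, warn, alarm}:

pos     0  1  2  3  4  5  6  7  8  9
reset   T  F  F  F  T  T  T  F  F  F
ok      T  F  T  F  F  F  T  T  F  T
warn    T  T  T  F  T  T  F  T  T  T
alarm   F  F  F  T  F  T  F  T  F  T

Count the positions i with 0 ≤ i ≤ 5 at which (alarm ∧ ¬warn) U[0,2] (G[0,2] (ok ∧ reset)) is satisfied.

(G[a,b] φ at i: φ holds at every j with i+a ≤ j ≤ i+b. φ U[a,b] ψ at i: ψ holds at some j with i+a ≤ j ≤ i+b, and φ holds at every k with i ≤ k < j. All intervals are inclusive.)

Evaluate at each i in [0,5]:
  i=0: ✗ (no rhs in [0,2])
  i=1: ✗ (no rhs in [1,3])
  i=2: ✗ (no rhs in [2,4])
  i=3: ✗ (no rhs in [3,5])
  i=4: ✗ (no rhs in [4,6])
  i=5: ✗ (no rhs in [5,7])
Positions where it holds: {} → 0.

0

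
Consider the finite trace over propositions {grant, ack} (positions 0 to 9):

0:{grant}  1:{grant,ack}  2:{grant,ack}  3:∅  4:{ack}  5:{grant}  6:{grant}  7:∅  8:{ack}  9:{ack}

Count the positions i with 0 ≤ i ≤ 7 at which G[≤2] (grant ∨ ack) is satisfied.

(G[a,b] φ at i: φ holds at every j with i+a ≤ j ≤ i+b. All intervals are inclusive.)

Evaluate at each i in [0,7]:
  i=0: ✓ (all of [0,2])
  i=1: ✗ (fails at j=3)
  i=2: ✗ (fails at j=3)
  i=3: ✗ (fails at j=3)
  i=4: ✓ (all of [4,6])
  i=5: ✗ (fails at j=7)
  i=6: ✗ (fails at j=7)
  i=7: ✗ (fails at j=7)
Positions where it holds: {0, 4} → 2.

2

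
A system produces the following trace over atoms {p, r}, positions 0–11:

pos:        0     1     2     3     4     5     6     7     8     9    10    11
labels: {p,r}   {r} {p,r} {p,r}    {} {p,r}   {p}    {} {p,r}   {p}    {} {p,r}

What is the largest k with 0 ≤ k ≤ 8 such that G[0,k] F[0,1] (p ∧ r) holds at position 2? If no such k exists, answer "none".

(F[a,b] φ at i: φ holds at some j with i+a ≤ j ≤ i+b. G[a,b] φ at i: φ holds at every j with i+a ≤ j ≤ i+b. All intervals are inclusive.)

F[0,1] (p ∧ r) must hold from j=2 onward; find where it first fails.
  j=2: holds
  j=3: holds
  j=4: holds
  j=5: holds
  j=6: fails
Holds on [2,5], so largest k = 3.

3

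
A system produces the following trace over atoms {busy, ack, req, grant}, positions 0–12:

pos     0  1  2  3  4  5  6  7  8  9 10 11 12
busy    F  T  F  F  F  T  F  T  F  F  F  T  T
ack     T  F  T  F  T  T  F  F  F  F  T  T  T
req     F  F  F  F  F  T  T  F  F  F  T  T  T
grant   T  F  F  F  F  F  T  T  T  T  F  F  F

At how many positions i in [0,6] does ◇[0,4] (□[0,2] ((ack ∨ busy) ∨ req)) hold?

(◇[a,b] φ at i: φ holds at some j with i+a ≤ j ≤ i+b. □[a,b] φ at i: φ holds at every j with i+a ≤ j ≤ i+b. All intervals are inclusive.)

Evaluate at each i in [0,6]:
  i=0: ✓ (witness j=0)
  i=1: ✓ (witness j=4)
  i=2: ✓ (witness j=4)
  i=3: ✓ (witness j=4)
  i=4: ✓ (witness j=4)
  i=5: ✓ (witness j=5)
  i=6: ✓ (witness j=10)
Positions where it holds: {0, 1, 2, 3, 4, 5, 6} → 7.

7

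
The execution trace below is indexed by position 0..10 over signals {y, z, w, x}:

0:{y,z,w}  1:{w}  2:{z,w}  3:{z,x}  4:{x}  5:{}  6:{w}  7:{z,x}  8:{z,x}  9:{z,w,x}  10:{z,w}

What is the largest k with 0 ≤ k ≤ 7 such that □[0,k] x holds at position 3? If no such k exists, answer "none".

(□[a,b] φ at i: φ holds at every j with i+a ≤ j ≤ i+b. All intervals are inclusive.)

x must hold from j=3 onward; find where it first fails.
  j=3: holds
  j=4: holds
  j=5: fails
Holds on [3,4], so largest k = 1.

1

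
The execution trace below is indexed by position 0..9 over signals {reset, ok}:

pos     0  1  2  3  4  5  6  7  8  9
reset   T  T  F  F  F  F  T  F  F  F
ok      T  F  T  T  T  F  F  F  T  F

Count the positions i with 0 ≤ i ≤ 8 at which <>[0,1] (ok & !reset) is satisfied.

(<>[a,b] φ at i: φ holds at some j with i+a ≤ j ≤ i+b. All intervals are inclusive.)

Evaluate at each i in [0,8]:
  i=0: ✗ (none in [0,1])
  i=1: ✓ (witness j=2)
  i=2: ✓ (witness j=2)
  i=3: ✓ (witness j=3)
  i=4: ✓ (witness j=4)
  i=5: ✗ (none in [5,6])
  i=6: ✗ (none in [6,7])
  i=7: ✓ (witness j=8)
  i=8: ✓ (witness j=8)
Positions where it holds: {1, 2, 3, 4, 7, 8} → 6.

6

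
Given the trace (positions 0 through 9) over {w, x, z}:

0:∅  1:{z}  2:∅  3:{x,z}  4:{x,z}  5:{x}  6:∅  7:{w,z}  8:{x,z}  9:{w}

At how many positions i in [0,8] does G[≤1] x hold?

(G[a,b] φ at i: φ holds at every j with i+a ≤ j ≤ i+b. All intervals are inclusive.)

2

Evaluate at each i in [0,8]:
  i=0: ✗ (fails at j=0)
  i=1: ✗ (fails at j=1)
  i=2: ✗ (fails at j=2)
  i=3: ✓ (all of [3,4])
  i=4: ✓ (all of [4,5])
  i=5: ✗ (fails at j=6)
  i=6: ✗ (fails at j=6)
  i=7: ✗ (fails at j=7)
  i=8: ✗ (fails at j=9)
Positions where it holds: {3, 4} → 2.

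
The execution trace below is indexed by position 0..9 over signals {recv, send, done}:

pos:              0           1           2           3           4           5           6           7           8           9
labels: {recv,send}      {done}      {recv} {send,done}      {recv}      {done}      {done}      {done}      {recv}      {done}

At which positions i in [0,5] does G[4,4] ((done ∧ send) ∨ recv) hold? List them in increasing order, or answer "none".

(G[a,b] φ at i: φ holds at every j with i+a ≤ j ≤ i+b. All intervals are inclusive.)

Evaluate at each i in [0,5]:
  i=0: ✓ (all of [4,4])
  i=1: ✗ (fails at j=5)
  i=2: ✗ (fails at j=6)
  i=3: ✗ (fails at j=7)
  i=4: ✓ (all of [8,8])
  i=5: ✗ (fails at j=9)

0, 4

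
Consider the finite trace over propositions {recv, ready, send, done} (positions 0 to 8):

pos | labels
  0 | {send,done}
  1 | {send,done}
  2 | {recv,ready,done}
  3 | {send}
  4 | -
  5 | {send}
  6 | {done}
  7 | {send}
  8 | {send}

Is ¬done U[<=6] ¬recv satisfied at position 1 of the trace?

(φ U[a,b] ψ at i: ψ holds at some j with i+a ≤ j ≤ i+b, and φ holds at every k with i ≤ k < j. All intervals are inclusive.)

Yes

Need some j in [1,7] with ¬recv, and ¬done at every k in [1,j-1].
  j=1: ¬recv holds; no prefix to check → satisfied.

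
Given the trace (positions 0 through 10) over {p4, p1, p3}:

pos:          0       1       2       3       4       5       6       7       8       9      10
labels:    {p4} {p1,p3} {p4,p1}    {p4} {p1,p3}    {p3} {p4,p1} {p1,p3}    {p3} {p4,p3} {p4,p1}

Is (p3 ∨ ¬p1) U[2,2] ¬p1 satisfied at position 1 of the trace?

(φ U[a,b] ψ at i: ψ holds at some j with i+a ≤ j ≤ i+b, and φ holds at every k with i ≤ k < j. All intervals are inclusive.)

No

Need some j in [3,3] with ¬p1, and (p3 ∨ ¬p1) at every k in [1,j-1].
  j=3: ¬p1 holds, but (p3 ∨ ¬p1) fails at k=2 → not this j.
No j in the window works → until fails.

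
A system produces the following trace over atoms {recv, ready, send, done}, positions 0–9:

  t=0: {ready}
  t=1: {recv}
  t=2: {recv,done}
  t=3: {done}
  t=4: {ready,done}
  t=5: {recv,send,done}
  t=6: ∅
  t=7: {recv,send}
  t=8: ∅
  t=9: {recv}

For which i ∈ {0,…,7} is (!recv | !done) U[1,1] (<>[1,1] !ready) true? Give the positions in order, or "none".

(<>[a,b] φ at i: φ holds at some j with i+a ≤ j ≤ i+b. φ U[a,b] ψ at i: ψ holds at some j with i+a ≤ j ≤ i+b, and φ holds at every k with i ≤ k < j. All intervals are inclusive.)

0, 1, 3, 4, 6, 7

Evaluate at each i in [0,7]:
  i=0: ✓ (rhs at j=1; lhs holds on [0,0])
  i=1: ✓ (rhs at j=2; lhs holds on [1,1])
  i=2: ✗ (no rhs in [3,3])
  i=3: ✓ (rhs at j=4; lhs holds on [3,3])
  i=4: ✓ (rhs at j=5; lhs holds on [4,4])
  i=5: ✗ (lhs fails at k=5 before rhs at j=6)
  i=6: ✓ (rhs at j=7; lhs holds on [6,6])
  i=7: ✓ (rhs at j=8; lhs holds on [7,7])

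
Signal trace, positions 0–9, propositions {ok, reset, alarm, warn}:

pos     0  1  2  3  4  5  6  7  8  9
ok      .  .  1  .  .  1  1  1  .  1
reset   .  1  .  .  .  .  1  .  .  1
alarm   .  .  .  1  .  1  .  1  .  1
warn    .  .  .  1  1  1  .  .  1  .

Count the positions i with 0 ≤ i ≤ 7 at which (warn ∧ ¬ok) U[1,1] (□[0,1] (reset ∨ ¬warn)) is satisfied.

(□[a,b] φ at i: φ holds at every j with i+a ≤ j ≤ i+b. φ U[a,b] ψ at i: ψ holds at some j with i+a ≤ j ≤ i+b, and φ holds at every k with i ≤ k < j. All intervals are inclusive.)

Evaluate at each i in [0,7]:
  i=0: ✗ (lhs fails at k=0 before rhs at j=1)
  i=1: ✗ (no rhs in [2,2])
  i=2: ✗ (no rhs in [3,3])
  i=3: ✗ (no rhs in [4,4])
  i=4: ✗ (no rhs in [5,5])
  i=5: ✗ (lhs fails at k=5 before rhs at j=6)
  i=6: ✗ (no rhs in [7,7])
  i=7: ✗ (no rhs in [8,8])
Positions where it holds: {} → 0.

0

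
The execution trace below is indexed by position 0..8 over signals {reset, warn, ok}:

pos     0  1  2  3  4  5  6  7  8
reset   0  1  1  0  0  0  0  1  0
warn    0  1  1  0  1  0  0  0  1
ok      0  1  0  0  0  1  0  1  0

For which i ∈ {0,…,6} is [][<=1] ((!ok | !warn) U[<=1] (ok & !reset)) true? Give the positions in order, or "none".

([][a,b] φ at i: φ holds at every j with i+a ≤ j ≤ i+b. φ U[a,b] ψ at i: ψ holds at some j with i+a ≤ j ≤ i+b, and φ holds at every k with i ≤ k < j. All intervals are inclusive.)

4

Evaluate at each i in [0,6]:
  i=0: ✗ (fails at j=0)
  i=1: ✗ (fails at j=1)
  i=2: ✗ (fails at j=2)
  i=3: ✗ (fails at j=3)
  i=4: ✓ (all of [4,5])
  i=5: ✗ (fails at j=6)
  i=6: ✗ (fails at j=6)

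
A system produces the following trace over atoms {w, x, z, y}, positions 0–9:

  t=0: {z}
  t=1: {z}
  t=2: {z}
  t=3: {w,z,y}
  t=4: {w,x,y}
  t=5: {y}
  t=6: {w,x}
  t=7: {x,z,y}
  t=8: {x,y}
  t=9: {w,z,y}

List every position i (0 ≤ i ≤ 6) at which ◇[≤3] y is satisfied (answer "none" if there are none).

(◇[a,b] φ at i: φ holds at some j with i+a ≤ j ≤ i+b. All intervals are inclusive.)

0, 1, 2, 3, 4, 5, 6

Evaluate at each i in [0,6]:
  i=0: ✓ (witness j=3)
  i=1: ✓ (witness j=3)
  i=2: ✓ (witness j=3)
  i=3: ✓ (witness j=3)
  i=4: ✓ (witness j=4)
  i=5: ✓ (witness j=5)
  i=6: ✓ (witness j=7)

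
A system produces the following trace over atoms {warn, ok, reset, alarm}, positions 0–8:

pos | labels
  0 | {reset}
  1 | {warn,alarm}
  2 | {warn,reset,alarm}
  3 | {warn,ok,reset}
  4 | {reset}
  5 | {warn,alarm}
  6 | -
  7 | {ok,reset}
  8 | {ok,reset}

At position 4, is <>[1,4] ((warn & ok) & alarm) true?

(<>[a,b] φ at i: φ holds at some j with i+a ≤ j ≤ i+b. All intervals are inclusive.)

Check ((warn & ok) & alarm) at each j in [5,8]:
  j=5: false
  j=6: false
  j=7: false
  j=8: false
No position in the window satisfies it → formula fails.

False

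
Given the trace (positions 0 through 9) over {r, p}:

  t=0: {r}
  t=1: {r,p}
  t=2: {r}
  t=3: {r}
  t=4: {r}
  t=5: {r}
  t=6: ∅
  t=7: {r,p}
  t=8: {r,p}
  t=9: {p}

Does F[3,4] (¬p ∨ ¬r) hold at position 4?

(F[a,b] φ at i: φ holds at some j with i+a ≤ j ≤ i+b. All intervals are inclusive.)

No

Check (¬p ∨ ¬r) at each j in [7,8]:
  j=7: false
  j=8: false
No position in the window satisfies it → formula fails.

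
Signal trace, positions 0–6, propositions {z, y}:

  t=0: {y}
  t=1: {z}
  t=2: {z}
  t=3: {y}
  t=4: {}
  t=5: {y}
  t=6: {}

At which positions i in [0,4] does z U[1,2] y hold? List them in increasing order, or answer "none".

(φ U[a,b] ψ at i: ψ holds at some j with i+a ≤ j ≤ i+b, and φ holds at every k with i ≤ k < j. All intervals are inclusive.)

Evaluate at each i in [0,4]:
  i=0: ✗ (no rhs in [1,2])
  i=1: ✓ (rhs at j=3; lhs holds on [1,2])
  i=2: ✓ (rhs at j=3; lhs holds on [2,2])
  i=3: ✗ (lhs fails at k=3 before rhs at j=5)
  i=4: ✗ (lhs fails at k=4 before rhs at j=5)

1, 2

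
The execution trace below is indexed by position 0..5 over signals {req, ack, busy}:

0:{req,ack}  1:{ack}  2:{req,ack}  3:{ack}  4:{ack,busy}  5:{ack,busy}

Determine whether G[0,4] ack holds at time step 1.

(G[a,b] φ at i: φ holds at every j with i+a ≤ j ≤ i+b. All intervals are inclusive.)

Check ack at every j in [1,5]:
  j=1: true
  j=2: true
  j=3: true
  j=4: true
  j=5: true
All positions satisfy it → formula holds.

Yes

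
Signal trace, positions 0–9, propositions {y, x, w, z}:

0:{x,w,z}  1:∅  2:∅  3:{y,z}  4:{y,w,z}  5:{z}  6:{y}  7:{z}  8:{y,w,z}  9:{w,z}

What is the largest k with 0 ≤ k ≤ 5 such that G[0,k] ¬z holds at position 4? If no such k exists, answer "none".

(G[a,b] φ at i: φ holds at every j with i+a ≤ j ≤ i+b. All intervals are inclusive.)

¬z must hold from j=4 onward; find where it first fails.
  j=4: fails → no k works.

none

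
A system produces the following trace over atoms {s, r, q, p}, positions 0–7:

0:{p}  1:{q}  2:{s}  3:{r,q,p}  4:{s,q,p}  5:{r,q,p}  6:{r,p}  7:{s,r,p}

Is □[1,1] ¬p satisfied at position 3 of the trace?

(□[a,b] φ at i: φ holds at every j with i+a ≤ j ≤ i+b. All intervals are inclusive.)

Does not hold

Check ¬p at every j in [4,4]:
  j=4: false
Fails at j=4 → formula fails.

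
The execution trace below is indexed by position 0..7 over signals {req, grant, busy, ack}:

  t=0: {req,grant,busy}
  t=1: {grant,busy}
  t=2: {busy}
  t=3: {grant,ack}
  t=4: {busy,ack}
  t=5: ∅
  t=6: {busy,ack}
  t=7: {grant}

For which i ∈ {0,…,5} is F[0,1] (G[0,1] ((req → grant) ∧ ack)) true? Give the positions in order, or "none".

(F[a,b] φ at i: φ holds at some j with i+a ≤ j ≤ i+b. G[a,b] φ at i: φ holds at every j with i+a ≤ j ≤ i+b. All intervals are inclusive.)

Evaluate at each i in [0,5]:
  i=0: ✗ (none in [0,1])
  i=1: ✗ (none in [1,2])
  i=2: ✓ (witness j=3)
  i=3: ✓ (witness j=3)
  i=4: ✗ (none in [4,5])
  i=5: ✗ (none in [5,6])

2, 3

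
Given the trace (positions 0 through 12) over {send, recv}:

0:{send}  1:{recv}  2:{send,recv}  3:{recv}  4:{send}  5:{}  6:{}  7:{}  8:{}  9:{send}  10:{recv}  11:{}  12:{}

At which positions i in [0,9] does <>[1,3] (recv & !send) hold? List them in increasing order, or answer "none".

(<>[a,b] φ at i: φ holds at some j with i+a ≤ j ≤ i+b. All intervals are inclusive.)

0, 1, 2, 7, 8, 9

Evaluate at each i in [0,9]:
  i=0: ✓ (witness j=1)
  i=1: ✓ (witness j=3)
  i=2: ✓ (witness j=3)
  i=3: ✗ (none in [4,6])
  i=4: ✗ (none in [5,7])
  i=5: ✗ (none in [6,8])
  i=6: ✗ (none in [7,9])
  i=7: ✓ (witness j=10)
  i=8: ✓ (witness j=10)
  i=9: ✓ (witness j=10)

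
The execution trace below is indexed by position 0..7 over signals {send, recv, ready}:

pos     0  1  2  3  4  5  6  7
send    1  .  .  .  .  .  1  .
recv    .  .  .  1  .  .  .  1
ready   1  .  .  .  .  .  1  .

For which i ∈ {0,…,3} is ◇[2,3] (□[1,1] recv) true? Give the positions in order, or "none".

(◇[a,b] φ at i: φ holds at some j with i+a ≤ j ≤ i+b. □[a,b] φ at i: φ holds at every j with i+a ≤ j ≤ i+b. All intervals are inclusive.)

0, 3

Evaluate at each i in [0,3]:
  i=0: ✓ (witness j=2)
  i=1: ✗ (none in [3,4])
  i=2: ✗ (none in [4,5])
  i=3: ✓ (witness j=6)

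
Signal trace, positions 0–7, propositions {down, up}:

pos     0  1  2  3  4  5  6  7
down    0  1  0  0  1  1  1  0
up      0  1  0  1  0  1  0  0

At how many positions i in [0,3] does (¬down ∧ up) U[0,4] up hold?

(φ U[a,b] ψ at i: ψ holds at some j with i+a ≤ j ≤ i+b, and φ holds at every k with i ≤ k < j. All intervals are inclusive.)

Evaluate at each i in [0,3]:
  i=0: ✗ (lhs fails at k=0 before rhs at j=1)
  i=1: ✓ (rhs at j=1)
  i=2: ✗ (lhs fails at k=2 before rhs at j=3)
  i=3: ✓ (rhs at j=3)
Positions where it holds: {1, 3} → 2.

2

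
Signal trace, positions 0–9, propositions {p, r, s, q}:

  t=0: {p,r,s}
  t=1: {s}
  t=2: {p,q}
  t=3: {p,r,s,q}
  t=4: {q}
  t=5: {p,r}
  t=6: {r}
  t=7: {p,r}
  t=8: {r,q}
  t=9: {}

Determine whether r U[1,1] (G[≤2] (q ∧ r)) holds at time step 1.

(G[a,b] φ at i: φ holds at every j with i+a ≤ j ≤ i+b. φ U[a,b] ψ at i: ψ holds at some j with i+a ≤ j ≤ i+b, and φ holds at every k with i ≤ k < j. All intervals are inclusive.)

Does not hold

Need some j in [2,2] with G[≤2] (q ∧ r), and r at every k in [1,j-1].
  j=2: G[≤2] (q ∧ r) — fails at 2.
No j in the window works → until fails.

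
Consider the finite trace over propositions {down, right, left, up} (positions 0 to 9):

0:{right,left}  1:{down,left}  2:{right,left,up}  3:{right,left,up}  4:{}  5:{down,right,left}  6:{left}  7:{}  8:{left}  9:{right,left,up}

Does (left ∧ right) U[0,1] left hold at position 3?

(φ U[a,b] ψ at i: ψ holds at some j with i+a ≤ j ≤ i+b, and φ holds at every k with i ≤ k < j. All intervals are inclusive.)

Need some j in [3,4] with left, and (left ∧ right) at every k in [3,j-1].
  j=3: left holds; no prefix to check → satisfied.

Holds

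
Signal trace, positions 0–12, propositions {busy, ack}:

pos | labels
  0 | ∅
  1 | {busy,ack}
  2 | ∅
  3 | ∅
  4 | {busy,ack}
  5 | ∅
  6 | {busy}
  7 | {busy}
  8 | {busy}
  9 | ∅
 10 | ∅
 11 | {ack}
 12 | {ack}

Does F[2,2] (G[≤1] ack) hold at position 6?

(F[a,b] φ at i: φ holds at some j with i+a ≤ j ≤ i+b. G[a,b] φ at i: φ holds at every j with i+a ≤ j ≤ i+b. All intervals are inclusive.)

Check G[≤1] ack at each j in [8,8]:
  j=8: fails at 8
No position in the window satisfies it → formula fails.

False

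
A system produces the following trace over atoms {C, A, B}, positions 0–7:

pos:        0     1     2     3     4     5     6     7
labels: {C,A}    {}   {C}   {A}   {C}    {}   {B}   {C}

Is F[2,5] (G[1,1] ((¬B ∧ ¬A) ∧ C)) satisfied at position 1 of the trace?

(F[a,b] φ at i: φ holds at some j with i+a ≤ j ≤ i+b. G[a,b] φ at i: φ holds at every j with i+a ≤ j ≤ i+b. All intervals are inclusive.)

Check G[1,1] ((¬B ∧ ¬A) ∧ C) at each j in [3,6]:
  j=3: holds on [4,4]
  j=4: fails at 5
  j=5: fails at 6
  j=6: holds on [7,7]
Found at j=3 → formula holds.

True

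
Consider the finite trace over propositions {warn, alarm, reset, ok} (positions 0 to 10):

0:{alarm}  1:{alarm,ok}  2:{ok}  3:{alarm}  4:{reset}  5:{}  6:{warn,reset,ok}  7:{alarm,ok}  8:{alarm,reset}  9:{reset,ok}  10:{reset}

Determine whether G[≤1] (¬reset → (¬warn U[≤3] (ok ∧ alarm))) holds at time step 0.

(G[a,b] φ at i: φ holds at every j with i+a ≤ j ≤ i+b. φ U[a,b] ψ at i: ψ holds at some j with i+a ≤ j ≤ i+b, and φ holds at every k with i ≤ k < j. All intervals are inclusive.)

Check (¬reset → (¬warn U[≤3] (ok ∧ alarm))) at every j in [0,1]:
  j=0: antecedent true; consequent holds → ✓
  j=1: antecedent true; consequent holds → ✓
All positions satisfy it → formula holds.

Yes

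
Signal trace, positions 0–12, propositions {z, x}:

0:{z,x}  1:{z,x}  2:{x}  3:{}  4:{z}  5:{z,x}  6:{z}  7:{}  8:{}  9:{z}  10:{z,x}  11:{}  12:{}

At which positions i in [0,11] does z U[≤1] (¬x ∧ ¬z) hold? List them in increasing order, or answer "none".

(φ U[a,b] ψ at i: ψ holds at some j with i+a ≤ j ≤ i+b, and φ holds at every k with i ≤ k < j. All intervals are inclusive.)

3, 6, 7, 8, 10, 11

Evaluate at each i in [0,11]:
  i=0: ✗ (no rhs in [0,1])
  i=1: ✗ (no rhs in [1,2])
  i=2: ✗ (lhs fails at k=2 before rhs at j=3)
  i=3: ✓ (rhs at j=3)
  i=4: ✗ (no rhs in [4,5])
  i=5: ✗ (no rhs in [5,6])
  i=6: ✓ (rhs at j=7; lhs holds on [6,6])
  i=7: ✓ (rhs at j=7)
  i=8: ✓ (rhs at j=8)
  i=9: ✗ (no rhs in [9,10])
  i=10: ✓ (rhs at j=11; lhs holds on [10,10])
  i=11: ✓ (rhs at j=11)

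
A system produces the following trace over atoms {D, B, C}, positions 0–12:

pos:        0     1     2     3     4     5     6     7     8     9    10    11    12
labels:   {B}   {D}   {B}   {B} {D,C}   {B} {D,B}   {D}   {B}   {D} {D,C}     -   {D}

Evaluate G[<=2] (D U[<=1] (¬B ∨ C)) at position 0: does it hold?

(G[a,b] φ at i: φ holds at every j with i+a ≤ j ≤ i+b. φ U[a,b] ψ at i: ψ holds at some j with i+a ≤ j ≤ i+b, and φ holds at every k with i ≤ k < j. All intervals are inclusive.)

Check (D U[<=1] (¬B ∨ C)) at every j in [0,2]:
  j=0: fails
  j=1: holds
  j=2: fails
Fails at j=0 → formula fails.

No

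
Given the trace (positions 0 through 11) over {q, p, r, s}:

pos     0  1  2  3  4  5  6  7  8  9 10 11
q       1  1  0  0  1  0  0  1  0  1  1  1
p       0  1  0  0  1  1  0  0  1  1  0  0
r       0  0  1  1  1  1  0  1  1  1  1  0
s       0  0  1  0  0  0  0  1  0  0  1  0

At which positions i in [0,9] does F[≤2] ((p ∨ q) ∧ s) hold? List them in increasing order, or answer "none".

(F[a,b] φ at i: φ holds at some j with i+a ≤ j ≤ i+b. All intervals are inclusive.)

5, 6, 7, 8, 9

Evaluate at each i in [0,9]:
  i=0: ✗ (none in [0,2])
  i=1: ✗ (none in [1,3])
  i=2: ✗ (none in [2,4])
  i=3: ✗ (none in [3,5])
  i=4: ✗ (none in [4,6])
  i=5: ✓ (witness j=7)
  i=6: ✓ (witness j=7)
  i=7: ✓ (witness j=7)
  i=8: ✓ (witness j=10)
  i=9: ✓ (witness j=10)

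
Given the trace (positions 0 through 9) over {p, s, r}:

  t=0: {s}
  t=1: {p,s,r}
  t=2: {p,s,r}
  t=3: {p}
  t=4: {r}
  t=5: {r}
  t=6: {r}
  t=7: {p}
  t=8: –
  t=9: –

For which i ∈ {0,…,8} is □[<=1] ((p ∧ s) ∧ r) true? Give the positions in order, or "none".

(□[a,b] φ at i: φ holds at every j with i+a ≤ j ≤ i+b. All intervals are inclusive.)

1

Evaluate at each i in [0,8]:
  i=0: ✗ (fails at j=0)
  i=1: ✓ (all of [1,2])
  i=2: ✗ (fails at j=3)
  i=3: ✗ (fails at j=3)
  i=4: ✗ (fails at j=4)
  i=5: ✗ (fails at j=5)
  i=6: ✗ (fails at j=6)
  i=7: ✗ (fails at j=7)
  i=8: ✗ (fails at j=8)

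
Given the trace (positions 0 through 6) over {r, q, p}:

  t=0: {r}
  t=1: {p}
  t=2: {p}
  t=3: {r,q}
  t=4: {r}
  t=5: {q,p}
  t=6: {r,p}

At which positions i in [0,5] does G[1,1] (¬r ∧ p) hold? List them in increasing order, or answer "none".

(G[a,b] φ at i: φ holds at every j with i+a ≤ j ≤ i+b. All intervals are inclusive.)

0, 1, 4

Evaluate at each i in [0,5]:
  i=0: ✓ (all of [1,1])
  i=1: ✓ (all of [2,2])
  i=2: ✗ (fails at j=3)
  i=3: ✗ (fails at j=4)
  i=4: ✓ (all of [5,5])
  i=5: ✗ (fails at j=6)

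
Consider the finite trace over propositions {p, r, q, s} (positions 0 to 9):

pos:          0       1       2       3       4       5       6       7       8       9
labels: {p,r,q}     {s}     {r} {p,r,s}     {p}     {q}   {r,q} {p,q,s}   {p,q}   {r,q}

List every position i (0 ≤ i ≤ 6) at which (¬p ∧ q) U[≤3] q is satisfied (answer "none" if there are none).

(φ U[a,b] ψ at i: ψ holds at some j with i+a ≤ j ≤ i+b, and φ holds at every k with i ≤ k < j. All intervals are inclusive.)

Evaluate at each i in [0,6]:
  i=0: ✓ (rhs at j=0)
  i=1: ✗ (no rhs in [1,4])
  i=2: ✗ (lhs fails at k=2 before rhs at j=5)
  i=3: ✗ (lhs fails at k=3 before rhs at j=5)
  i=4: ✗ (lhs fails at k=4 before rhs at j=5)
  i=5: ✓ (rhs at j=5)
  i=6: ✓ (rhs at j=6)

0, 5, 6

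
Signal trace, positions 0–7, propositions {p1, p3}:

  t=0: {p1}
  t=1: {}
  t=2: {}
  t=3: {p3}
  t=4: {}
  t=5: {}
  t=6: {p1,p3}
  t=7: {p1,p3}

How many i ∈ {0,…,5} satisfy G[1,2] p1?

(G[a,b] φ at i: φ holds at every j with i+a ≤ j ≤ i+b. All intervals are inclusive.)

Evaluate at each i in [0,5]:
  i=0: ✗ (fails at j=1)
  i=1: ✗ (fails at j=2)
  i=2: ✗ (fails at j=3)
  i=3: ✗ (fails at j=4)
  i=4: ✗ (fails at j=5)
  i=5: ✓ (all of [6,7])
Positions where it holds: {5} → 1.

1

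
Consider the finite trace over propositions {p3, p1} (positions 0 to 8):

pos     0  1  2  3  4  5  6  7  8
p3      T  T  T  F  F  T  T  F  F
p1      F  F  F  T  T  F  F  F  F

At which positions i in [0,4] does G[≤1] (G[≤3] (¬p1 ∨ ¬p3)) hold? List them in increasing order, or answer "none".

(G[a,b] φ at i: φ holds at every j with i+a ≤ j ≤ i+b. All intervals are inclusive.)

0, 1, 2, 3, 4

Evaluate at each i in [0,4]:
  i=0: ✓ (all of [0,1])
  i=1: ✓ (all of [1,2])
  i=2: ✓ (all of [2,3])
  i=3: ✓ (all of [3,4])
  i=4: ✓ (all of [4,5])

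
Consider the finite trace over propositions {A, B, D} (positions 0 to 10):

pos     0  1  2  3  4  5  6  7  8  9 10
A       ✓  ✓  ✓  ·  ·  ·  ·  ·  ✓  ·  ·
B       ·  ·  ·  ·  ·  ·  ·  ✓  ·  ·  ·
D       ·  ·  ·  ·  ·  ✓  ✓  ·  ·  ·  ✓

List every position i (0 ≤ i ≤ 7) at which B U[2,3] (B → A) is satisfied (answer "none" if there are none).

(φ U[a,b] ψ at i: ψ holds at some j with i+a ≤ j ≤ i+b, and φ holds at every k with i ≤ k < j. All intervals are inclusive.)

none

Evaluate at each i in [0,7]:
  i=0: ✗ (lhs fails at k=0 before rhs at j=2)
  i=1: ✗ (lhs fails at k=1 before rhs at j=3)
  i=2: ✗ (lhs fails at k=2 before rhs at j=4)
  i=3: ✗ (lhs fails at k=3 before rhs at j=5)
  i=4: ✗ (lhs fails at k=4 before rhs at j=6)
  i=5: ✗ (lhs fails at k=5 before rhs at j=8)
  i=6: ✗ (lhs fails at k=6 before rhs at j=8)
  i=7: ✗ (lhs fails at k=8 before rhs at j=9)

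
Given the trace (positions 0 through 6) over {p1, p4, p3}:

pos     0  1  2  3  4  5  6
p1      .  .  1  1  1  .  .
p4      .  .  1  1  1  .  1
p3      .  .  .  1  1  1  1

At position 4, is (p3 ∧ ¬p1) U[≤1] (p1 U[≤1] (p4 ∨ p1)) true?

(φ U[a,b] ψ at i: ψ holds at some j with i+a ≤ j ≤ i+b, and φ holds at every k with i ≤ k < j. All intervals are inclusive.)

Need some j in [4,5] with (p1 U[≤1] (p4 ∨ p1)), and (p3 ∧ ¬p1) at every k in [4,j-1].
  j=4: (p1 U[≤1] (p4 ∨ p1)) holds; no prefix to check → satisfied.

Yes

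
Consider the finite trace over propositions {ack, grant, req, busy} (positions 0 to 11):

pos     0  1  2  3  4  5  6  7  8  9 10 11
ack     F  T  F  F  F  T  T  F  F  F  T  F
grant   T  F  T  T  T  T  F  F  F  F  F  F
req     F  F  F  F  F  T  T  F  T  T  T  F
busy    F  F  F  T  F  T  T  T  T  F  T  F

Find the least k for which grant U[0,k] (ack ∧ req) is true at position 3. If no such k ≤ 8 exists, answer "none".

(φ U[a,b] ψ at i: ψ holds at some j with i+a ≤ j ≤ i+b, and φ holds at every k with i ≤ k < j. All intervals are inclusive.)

Need earliest j ≥ 3 with (ack ∧ req), and grant at every k in [3,j-1].
  j=3: rhs fails.
  j=4: rhs fails.
  j=5: rhs holds; lhs holds on [3,4]. k = 2.

2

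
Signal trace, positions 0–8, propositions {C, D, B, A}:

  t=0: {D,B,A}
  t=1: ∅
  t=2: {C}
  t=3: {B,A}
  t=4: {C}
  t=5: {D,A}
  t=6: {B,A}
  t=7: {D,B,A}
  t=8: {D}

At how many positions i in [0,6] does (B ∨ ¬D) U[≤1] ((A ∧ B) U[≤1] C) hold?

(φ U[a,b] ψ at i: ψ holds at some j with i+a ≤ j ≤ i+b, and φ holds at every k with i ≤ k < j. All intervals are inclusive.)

Evaluate at each i in [0,6]:
  i=0: ✗ (no rhs in [0,1])
  i=1: ✓ (rhs at j=2; lhs holds on [1,1])
  i=2: ✓ (rhs at j=2)
  i=3: ✓ (rhs at j=3)
  i=4: ✓ (rhs at j=4)
  i=5: ✗ (no rhs in [5,6])
  i=6: ✗ (no rhs in [6,7])
Positions where it holds: {1, 2, 3, 4} → 4.

4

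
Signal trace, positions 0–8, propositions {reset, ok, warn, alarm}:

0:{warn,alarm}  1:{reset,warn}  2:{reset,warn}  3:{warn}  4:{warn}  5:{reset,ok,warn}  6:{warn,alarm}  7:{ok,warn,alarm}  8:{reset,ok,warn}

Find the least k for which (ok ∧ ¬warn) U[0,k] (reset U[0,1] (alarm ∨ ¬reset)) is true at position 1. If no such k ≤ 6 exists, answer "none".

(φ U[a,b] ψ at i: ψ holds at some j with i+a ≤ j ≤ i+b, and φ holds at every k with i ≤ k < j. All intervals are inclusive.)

none

Need earliest j ≥ 1 with (reset U[0,1] (alarm ∨ ¬reset)), and (ok ∧ ¬warn) at every k in [1,j-1].
  j=1: rhs fails.
  j=2: rhs holds but lhs fails at k=1.
  j=3: rhs holds but lhs fails at k=1.
  j=4: rhs holds but lhs fails at k=1.
  j=5: rhs holds but lhs fails at k=1.
  j=6: rhs holds but lhs fails at k=1.
  j=7: rhs holds but lhs fails at k=1.
No witness within the range → none.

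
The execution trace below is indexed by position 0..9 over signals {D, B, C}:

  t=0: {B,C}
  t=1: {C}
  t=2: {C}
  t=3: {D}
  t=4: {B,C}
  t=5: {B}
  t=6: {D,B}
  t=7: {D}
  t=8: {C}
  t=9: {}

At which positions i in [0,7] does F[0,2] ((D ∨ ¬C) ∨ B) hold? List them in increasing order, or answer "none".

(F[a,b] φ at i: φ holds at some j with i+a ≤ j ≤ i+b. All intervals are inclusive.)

Evaluate at each i in [0,7]:
  i=0: ✓ (witness j=0)
  i=1: ✓ (witness j=3)
  i=2: ✓ (witness j=3)
  i=3: ✓ (witness j=3)
  i=4: ✓ (witness j=4)
  i=5: ✓ (witness j=5)
  i=6: ✓ (witness j=6)
  i=7: ✓ (witness j=7)

0, 1, 2, 3, 4, 5, 6, 7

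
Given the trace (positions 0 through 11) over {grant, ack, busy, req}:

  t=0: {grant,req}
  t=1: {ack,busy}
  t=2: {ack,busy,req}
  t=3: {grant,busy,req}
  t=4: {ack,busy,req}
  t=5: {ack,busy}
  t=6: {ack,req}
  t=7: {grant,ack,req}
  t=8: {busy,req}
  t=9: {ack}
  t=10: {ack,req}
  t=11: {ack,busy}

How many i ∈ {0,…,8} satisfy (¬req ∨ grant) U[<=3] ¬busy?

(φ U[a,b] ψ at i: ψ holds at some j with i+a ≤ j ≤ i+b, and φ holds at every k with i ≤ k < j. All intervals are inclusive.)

Evaluate at each i in [0,8]:
  i=0: ✓ (rhs at j=0)
  i=1: ✗ (no rhs in [1,4])
  i=2: ✗ (no rhs in [2,5])
  i=3: ✗ (lhs fails at k=4 before rhs at j=6)
  i=4: ✗ (lhs fails at k=4 before rhs at j=6)
  i=5: ✓ (rhs at j=6; lhs holds on [5,5])
  i=6: ✓ (rhs at j=6)
  i=7: ✓ (rhs at j=7)
  i=8: ✗ (lhs fails at k=8 before rhs at j=9)
Positions where it holds: {0, 5, 6, 7} → 4.

4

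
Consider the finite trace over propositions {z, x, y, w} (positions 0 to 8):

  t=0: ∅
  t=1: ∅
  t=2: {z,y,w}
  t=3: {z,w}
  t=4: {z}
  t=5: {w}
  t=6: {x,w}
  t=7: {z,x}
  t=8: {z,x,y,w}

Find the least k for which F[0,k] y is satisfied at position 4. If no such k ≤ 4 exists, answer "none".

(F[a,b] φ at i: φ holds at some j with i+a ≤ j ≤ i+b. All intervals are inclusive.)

4

Scan j = 4,5,… for y:
  j=4: fails
  j=5: fails
  j=6: fails
  j=7: fails
  j=8: holds
First hit at j=8, so smallest k = 8-4 = 4.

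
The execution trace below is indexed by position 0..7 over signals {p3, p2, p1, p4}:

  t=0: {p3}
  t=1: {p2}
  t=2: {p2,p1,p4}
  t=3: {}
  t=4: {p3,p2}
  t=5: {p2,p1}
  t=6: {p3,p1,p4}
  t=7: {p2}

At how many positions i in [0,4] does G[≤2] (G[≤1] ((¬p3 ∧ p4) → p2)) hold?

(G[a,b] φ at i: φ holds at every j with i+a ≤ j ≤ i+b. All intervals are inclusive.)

5

Evaluate at each i in [0,4]:
  i=0: ✓ (all of [0,2])
  i=1: ✓ (all of [1,3])
  i=2: ✓ (all of [2,4])
  i=3: ✓ (all of [3,5])
  i=4: ✓ (all of [4,6])
Positions where it holds: {0, 1, 2, 3, 4} → 5.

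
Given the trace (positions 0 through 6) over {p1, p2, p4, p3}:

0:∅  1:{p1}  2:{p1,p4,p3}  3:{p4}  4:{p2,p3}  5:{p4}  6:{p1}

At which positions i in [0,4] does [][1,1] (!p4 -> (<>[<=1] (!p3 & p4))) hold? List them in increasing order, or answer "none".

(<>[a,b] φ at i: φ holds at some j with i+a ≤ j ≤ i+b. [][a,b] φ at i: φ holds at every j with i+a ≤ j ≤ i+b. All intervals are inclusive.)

1, 2, 3, 4

Evaluate at each i in [0,4]:
  i=0: ✗ (fails at j=1)
  i=1: ✓ (all of [2,2])
  i=2: ✓ (all of [3,3])
  i=3: ✓ (all of [4,4])
  i=4: ✓ (all of [5,5])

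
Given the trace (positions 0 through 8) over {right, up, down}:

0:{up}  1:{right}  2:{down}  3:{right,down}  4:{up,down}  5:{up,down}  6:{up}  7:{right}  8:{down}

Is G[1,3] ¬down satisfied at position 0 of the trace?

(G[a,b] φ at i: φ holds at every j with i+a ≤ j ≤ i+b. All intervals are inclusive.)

Check ¬down at every j in [1,3]:
  j=1: true
  j=2: false
  j=3: false
Fails at j=2 → formula fails.

Does not hold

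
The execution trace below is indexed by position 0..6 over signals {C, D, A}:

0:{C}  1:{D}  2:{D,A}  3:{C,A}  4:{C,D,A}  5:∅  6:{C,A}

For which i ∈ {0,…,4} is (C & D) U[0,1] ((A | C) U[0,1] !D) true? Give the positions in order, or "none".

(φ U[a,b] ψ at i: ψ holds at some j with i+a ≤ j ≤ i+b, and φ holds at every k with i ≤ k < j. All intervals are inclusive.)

Evaluate at each i in [0,4]:
  i=0: ✓ (rhs at j=0)
  i=1: ✗ (lhs fails at k=1 before rhs at j=2)
  i=2: ✓ (rhs at j=2)
  i=3: ✓ (rhs at j=3)
  i=4: ✓ (rhs at j=4)

0, 2, 3, 4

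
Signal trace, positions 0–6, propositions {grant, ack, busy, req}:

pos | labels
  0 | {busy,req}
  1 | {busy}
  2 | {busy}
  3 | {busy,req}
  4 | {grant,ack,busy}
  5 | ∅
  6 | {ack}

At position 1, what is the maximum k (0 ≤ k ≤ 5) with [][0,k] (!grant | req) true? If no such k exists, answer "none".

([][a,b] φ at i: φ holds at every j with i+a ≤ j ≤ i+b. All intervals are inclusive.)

(!grant | req) must hold from j=1 onward; find where it first fails.
  j=1: holds
  j=2: holds
  j=3: holds
  j=4: fails
Holds on [1,3], so largest k = 2.

2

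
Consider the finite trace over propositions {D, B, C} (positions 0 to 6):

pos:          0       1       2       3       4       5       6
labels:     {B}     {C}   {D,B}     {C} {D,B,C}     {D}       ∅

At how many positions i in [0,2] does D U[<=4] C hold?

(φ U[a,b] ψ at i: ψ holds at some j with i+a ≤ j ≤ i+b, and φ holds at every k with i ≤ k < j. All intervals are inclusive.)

Evaluate at each i in [0,2]:
  i=0: ✗ (lhs fails at k=0 before rhs at j=1)
  i=1: ✓ (rhs at j=1)
  i=2: ✓ (rhs at j=3; lhs holds on [2,2])
Positions where it holds: {1, 2} → 2.

2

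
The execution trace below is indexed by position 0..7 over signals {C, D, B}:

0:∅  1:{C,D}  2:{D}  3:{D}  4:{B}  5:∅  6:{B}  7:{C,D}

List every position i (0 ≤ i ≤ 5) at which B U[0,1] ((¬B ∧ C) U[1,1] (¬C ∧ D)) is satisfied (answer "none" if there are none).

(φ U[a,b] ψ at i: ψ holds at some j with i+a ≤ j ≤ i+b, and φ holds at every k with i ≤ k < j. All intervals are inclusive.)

Evaluate at each i in [0,5]:
  i=0: ✗ (lhs fails at k=0 before rhs at j=1)
  i=1: ✓ (rhs at j=1)
  i=2: ✗ (no rhs in [2,3])
  i=3: ✗ (no rhs in [3,4])
  i=4: ✗ (no rhs in [4,5])
  i=5: ✗ (no rhs in [5,6])

1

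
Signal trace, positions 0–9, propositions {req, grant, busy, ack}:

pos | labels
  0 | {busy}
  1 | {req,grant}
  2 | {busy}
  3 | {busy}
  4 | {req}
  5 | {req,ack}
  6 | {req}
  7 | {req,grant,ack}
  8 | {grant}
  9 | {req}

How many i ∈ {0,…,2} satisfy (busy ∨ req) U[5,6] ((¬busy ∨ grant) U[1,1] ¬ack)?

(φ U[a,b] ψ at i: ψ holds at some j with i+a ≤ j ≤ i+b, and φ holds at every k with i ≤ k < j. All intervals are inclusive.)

3

Evaluate at each i in [0,2]:
  i=0: ✓ (rhs at j=5; lhs holds on [0,4])
  i=1: ✓ (rhs at j=7; lhs holds on [1,6])
  i=2: ✓ (rhs at j=7; lhs holds on [2,6])
Positions where it holds: {0, 1, 2} → 3.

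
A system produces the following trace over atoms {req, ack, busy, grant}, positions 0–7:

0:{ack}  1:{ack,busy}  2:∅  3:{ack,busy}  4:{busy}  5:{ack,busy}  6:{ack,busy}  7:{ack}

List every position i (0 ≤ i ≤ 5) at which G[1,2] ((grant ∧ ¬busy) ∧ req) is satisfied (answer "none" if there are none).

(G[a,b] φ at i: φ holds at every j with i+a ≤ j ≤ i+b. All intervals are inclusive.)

none

Evaluate at each i in [0,5]:
  i=0: ✗ (fails at j=1)
  i=1: ✗ (fails at j=2)
  i=2: ✗ (fails at j=3)
  i=3: ✗ (fails at j=4)
  i=4: ✗ (fails at j=5)
  i=5: ✗ (fails at j=6)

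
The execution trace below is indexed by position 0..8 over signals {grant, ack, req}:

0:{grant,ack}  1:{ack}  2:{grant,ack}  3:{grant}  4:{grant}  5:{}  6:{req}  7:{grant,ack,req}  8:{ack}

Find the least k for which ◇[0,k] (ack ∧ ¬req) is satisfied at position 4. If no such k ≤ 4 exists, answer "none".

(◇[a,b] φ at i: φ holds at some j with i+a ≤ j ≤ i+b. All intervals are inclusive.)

Scan j = 4,5,… for (ack ∧ ¬req):
  j=4: fails
  j=5: fails
  j=6: fails
  j=7: fails
  j=8: holds
First hit at j=8, so smallest k = 8-4 = 4.

4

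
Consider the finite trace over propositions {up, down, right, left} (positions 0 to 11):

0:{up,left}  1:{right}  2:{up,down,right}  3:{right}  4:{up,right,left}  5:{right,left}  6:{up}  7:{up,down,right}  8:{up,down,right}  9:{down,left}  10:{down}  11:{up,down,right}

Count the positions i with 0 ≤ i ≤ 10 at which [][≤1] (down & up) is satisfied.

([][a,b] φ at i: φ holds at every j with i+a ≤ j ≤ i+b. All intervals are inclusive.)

Evaluate at each i in [0,10]:
  i=0: ✗ (fails at j=0)
  i=1: ✗ (fails at j=1)
  i=2: ✗ (fails at j=3)
  i=3: ✗ (fails at j=3)
  i=4: ✗ (fails at j=4)
  i=5: ✗ (fails at j=5)
  i=6: ✗ (fails at j=6)
  i=7: ✓ (all of [7,8])
  i=8: ✗ (fails at j=9)
  i=9: ✗ (fails at j=9)
  i=10: ✗ (fails at j=10)
Positions where it holds: {7} → 1.

1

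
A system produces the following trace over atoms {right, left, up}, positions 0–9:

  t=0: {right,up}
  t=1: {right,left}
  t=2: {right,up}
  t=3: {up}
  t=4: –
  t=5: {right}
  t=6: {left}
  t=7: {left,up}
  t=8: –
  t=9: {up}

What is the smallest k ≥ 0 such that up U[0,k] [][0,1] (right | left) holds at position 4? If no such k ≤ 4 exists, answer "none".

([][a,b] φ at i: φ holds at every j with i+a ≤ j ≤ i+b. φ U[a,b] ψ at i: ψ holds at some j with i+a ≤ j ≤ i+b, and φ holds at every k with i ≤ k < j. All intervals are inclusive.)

Need earliest j ≥ 4 with [][0,1] (right | left), and up at every k in [4,j-1].
  j=4: rhs fails.
  j=5: rhs holds but lhs fails at k=4.
  j=6: rhs holds but lhs fails at k=4.
  j=7: rhs fails.
  j=8: rhs fails.
No witness within the range → none.

none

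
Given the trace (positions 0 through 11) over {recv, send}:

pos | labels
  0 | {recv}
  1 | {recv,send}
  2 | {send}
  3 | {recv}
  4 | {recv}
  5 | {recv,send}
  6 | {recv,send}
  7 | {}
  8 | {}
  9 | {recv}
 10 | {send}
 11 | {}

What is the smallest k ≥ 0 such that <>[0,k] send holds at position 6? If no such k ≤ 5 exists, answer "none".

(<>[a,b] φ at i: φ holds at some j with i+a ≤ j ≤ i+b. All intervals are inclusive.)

Scan j = 6,7,… for send:
  j=6: holds
First hit at j=6, so smallest k = 6-6 = 0.

0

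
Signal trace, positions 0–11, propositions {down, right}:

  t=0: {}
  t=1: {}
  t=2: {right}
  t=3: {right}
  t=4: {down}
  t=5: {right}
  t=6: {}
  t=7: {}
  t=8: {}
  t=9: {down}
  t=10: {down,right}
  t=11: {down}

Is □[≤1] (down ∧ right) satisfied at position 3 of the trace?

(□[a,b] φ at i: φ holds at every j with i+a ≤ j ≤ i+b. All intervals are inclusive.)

Does not hold

Check (down ∧ right) at every j in [3,4]:
  j=3: false
  j=4: false
Fails at j=3 → formula fails.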